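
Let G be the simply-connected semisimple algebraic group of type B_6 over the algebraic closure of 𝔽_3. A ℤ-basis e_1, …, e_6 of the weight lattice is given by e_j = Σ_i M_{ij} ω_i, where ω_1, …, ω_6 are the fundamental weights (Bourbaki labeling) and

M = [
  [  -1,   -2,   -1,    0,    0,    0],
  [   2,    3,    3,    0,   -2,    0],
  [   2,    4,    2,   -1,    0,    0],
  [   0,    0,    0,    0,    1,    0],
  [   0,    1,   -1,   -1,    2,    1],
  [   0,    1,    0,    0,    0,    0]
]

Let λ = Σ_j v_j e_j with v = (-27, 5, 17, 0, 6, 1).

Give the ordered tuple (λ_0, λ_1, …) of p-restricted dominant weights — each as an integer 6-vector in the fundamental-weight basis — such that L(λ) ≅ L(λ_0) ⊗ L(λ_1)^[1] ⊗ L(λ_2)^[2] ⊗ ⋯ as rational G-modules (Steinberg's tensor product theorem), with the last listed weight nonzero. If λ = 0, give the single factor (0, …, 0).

Change of basis e → ω: c = M·v where v = (-27, 5, 17, 0, 6, 1):
  c_1 = (-1)·(-27) + (-2)·(5) + (-1)·(17) + (0)·(0) + (0)·(6) + (0)·(1) = 0
  c_2 = (2)·(-27) + (3)·(5) + (3)·(17) + (0)·(0) + (-2)·(6) + (0)·(1) = 0
  c_3 = (2)·(-27) + (4)·(5) + (2)·(17) + (-1)·(0) + (0)·(6) + (0)·(1) = 0
  c_4 = (0)·(-27) + (0)·(5) + (0)·(17) + (0)·(0) + (1)·(6) + (0)·(1) = 6
  c_5 = (0)·(-27) + (1)·(5) + (-1)·(17) + (-1)·(0) + (2)·(6) + (1)·(1) = 1
  c_6 = (0)·(-27) + (1)·(5) + (0)·(17) + (0)·(0) + (0)·(6) + (0)·(1) = 5
Writing each c_i in base p = 3:
  c_1 = 0
  c_2 = 0
  c_3 = 0
  c_4 = 6 = 0·3^0 + 2·3^1
  c_5 = 1 = 1·3^0
  c_6 = 5 = 2·3^0 + 1·3^1
p-restricted factor λ_0 = (0, 0, 0, 0, 1, 2)
p-restricted factor λ_1 = (0, 0, 0, 2, 0, 1)

((0, 0, 0, 0, 1, 2), (0, 0, 0, 2, 0, 1))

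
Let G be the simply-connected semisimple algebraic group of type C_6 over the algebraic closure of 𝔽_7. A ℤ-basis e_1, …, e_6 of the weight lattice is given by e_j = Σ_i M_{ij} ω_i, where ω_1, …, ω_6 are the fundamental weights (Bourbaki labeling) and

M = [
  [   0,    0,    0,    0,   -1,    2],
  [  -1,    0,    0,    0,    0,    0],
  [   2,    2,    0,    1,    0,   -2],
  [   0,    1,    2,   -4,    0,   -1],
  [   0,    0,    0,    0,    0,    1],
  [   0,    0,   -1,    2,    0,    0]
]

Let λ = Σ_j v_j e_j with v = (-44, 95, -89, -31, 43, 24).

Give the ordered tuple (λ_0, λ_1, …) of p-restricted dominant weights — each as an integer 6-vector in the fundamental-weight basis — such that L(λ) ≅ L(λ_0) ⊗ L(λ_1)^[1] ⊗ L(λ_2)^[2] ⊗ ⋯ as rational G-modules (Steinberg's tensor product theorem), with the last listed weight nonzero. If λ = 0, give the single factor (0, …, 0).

((5, 2, 2, 3, 3, 6), (0, 6, 3, 2, 3, 3))

Compute c_i = Σ_j M_{ij} v_j with v = (-44, 95, -89, -31, 43, 24):
  c_1 = (0)·(-44) + (0)·(95) + (0)·(-89) + (0)·(-31) + (-1)·(43) + (2)·(24) = 5
  c_2 = (-1)·(-44) + (0)·(95) + (0)·(-89) + (0)·(-31) + (0)·(43) + (0)·(24) = 44
  c_3 = (2)·(-44) + (2)·(95) + (0)·(-89) + (1)·(-31) + (0)·(43) + (-2)·(24) = 23
  c_4 = (0)·(-44) + (1)·(95) + (2)·(-89) + (-4)·(-31) + (0)·(43) + (-1)·(24) = 17
  c_5 = (0)·(-44) + (0)·(95) + (0)·(-89) + (0)·(-31) + (0)·(43) + (1)·(24) = 24
  c_6 = (0)·(-44) + (0)·(95) + (-1)·(-89) + (2)·(-31) + (0)·(43) + (0)·(24) = 27
Base-7 expansion of each c_i:
  c_1 = 5 = 5·7^0
  c_2 = 44 = 2·7^0 + 6·7^1
  c_3 = 23 = 2·7^0 + 3·7^1
  c_4 = 17 = 3·7^0 + 2·7^1
  c_5 = 24 = 3·7^0 + 3·7^1
  c_6 = 27 = 6·7^0 + 3·7^1
λ_0 = (5, 2, 2, 3, 3, 6)
λ_1 = (0, 6, 3, 2, 3, 3)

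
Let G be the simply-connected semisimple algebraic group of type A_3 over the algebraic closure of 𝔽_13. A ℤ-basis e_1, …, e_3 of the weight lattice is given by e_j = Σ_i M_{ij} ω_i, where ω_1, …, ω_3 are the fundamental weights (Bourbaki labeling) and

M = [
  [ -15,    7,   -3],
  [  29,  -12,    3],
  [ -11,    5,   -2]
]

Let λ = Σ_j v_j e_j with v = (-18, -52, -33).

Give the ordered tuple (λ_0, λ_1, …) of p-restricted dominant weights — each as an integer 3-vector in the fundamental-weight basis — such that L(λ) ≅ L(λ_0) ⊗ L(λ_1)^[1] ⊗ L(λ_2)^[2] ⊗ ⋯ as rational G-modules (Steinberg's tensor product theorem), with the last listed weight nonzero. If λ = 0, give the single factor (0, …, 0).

In the fundamental-weight basis, λ has coordinates c = M·v (v = (-18, -52, -33)):
  c_1 = -15*-18 + 7*-52 + -3*-33 = 5
  c_2 = 29*-18 + -12*-52 + 3*-33 = 3
  c_3 = -11*-18 + 5*-52 + -2*-33 = 4
Writing each c_i in base p = 13:
  c_1 = 5 = 5·13^0
  c_2 = 3 = 3·13^0
  c_3 = 4 = 4·13^0
p-restricted factor λ_0 = (5, 3, 4)

((5, 3, 4),)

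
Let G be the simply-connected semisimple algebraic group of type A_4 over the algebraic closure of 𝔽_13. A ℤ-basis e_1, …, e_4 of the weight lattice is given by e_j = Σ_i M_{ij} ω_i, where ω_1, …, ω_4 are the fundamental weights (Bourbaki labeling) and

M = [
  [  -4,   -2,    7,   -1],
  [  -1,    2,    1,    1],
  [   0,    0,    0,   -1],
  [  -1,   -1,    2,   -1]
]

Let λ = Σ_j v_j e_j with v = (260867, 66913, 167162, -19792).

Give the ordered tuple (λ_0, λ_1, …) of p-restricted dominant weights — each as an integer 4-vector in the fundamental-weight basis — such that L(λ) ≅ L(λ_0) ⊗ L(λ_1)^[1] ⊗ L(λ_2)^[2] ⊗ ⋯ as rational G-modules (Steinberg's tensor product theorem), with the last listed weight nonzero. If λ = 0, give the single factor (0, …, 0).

Compute c_i = Σ_j M_{ij} v_j with v = (260867, 66913, 167162, -19792):
  c_1 = -4*260867 + -2*66913 + 7*167162 + -1*-19792 = 12632
  c_2 = -1*260867 + 2*66913 + 1*167162 + 1*-19792 = 20329
  c_3 = 0*260867 + 0*66913 + 0*167162 + -1*-19792 = 19792
  c_4 = -1*260867 + -1*66913 + 2*167162 + -1*-19792 = 26336
Expand coordinatewise in base 13:
  c_1 = 12632 = 9·13^0 + 9·13^1 + 9·13^2 + 5·13^3
  c_2 = 20329 = 10·13^0 + 3·13^1 + 3·13^2 + 9·13^3
  c_3 = 19792 = 6·13^0 + 1·13^1 + 0·13^2 + 9·13^3
  c_4 = 26336 = 11·13^0 + 10·13^1 + 12·13^2 + 11·13^3
p-restricted factor λ_0 = (9, 10, 6, 11)
p-restricted factor λ_1 = (9, 3, 1, 10)
p-restricted factor λ_2 = (9, 3, 0, 12)
p-restricted factor λ_3 = (5, 9, 9, 11)

((9, 10, 6, 11), (9, 3, 1, 10), (9, 3, 0, 12), (5, 9, 9, 11))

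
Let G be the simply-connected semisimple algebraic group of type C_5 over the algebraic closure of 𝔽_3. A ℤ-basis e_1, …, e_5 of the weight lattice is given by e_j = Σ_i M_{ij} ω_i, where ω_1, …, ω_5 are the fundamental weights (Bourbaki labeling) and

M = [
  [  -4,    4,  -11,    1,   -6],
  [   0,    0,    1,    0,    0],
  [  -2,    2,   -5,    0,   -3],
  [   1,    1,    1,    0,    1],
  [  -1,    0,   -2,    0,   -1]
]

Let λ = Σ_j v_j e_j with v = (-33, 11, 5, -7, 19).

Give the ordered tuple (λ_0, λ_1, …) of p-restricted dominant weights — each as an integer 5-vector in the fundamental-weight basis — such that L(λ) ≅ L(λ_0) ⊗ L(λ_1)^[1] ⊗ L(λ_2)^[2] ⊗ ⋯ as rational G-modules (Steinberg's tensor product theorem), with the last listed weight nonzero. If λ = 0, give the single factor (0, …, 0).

Converting to the ω-basis (c_i = row i of M dotted with v = (-33, 11, 5, -7, 19)):
  c_1 = -4*-33 + 4*11 + -11*5 + 1*-7 + -6*19 = 0
  c_2 = 0*-33 + 0*11 + 1*5 + 0*-7 + 0*19 = 5
  c_3 = -2*-33 + 2*11 + -5*5 + 0*-7 + -3*19 = 6
  c_4 = 1*-33 + 1*11 + 1*5 + 0*-7 + 1*19 = 2
  c_5 = -1*-33 + 0*11 + -2*5 + 0*-7 + -1*19 = 4
Writing each c_i in base p = 3:
  c_1 = 0
  c_2 = 5 = 2·3^0 + 1·3^1
  c_3 = 6 = 0·3^0 + 2·3^1
  c_4 = 2 = 2·3^0
  c_5 = 4 = 1·3^0 + 1·3^1
λ_0 = (0, 2, 0, 2, 1)
λ_1 = (0, 1, 2, 0, 1)

((0, 2, 0, 2, 1), (0, 1, 2, 0, 1))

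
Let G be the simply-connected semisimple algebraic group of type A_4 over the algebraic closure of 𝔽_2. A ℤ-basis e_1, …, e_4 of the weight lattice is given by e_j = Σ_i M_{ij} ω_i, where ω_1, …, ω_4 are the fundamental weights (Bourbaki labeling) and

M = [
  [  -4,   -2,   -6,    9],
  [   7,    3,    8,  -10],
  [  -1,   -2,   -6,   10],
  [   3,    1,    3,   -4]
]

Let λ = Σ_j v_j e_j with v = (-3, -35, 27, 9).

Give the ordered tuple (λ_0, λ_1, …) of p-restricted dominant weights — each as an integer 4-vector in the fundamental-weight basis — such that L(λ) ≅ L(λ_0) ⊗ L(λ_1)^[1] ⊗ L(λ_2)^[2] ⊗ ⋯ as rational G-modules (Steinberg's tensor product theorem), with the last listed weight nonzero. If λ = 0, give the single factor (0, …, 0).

In the fundamental-weight basis, λ has coordinates c = M·v (v = (-3, -35, 27, 9)):
  c_1 = -4*-3 + -2*-35 + -6*27 + 9*9 = 1
  c_2 = 7*-3 + 3*-35 + 8*27 + -10*9 = 0
  c_3 = -1*-3 + -2*-35 + -6*27 + 10*9 = 1
  c_4 = 3*-3 + 1*-35 + 3*27 + -4*9 = 1
p = 2; digits c_i = Σ_j d_{ij}·2^j, 0 ≤ d_{ij} < 2:
  c_1 = 1 = 1·2^0
  c_2 = 0
  c_3 = 1 = 1·2^0
  c_4 = 1 = 1·2^0
Factor λ_0 = (1, 0, 1, 1)

((1, 0, 1, 1),)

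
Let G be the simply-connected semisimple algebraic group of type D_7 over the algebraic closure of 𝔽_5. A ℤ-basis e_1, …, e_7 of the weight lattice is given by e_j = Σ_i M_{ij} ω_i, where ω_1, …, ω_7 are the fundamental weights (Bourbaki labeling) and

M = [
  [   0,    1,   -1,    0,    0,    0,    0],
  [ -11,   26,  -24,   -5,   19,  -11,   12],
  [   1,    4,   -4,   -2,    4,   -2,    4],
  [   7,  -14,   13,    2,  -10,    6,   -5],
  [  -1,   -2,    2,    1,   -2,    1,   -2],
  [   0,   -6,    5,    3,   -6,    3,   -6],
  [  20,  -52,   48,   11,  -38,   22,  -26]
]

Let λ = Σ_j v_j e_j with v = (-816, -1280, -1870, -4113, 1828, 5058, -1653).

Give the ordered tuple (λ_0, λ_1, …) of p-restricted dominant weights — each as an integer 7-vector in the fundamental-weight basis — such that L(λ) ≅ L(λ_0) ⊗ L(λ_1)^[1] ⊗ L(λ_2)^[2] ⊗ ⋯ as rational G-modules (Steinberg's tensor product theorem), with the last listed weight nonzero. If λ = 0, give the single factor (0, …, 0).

Change of basis e → ω: c = M·v where v = (-816, -1280, -1870, -4113, 1828, 5058, -1653):
  c_1 = (0)·(-816) + (1)·(-1280) + (-1)·(-1870) + (0)·(-4113) + (0)·(1828) + (0)·(5058) + (0)·(-1653) = 590
  c_2 = (-11)·(-816) + (26)·(-1280) + (-24)·(-1870) + (-5)·(-4113) + (19)·(1828) + (-11)·(5058) + (12)·(-1653) = 399
  c_3 = (1)·(-816) + (4)·(-1280) + (-4)·(-1870) + (-2)·(-4113) + (4)·(1828) + (-2)·(5058) + (4)·(-1653) = 354
  c_4 = (7)·(-816) + (-14)·(-1280) + (13)·(-1870) + (2)·(-4113) + (-10)·(1828) + (6)·(5058) + (-5)·(-1653) = 5
  c_5 = (-1)·(-816) + (-2)·(-1280) + (2)·(-1870) + (1)·(-4113) + (-2)·(1828) + (1)·(5058) + (-2)·(-1653) = 231
  c_6 = (0)·(-816) + (-6)·(-1280) + (5)·(-1870) + (3)·(-4113) + (-6)·(1828) + (3)·(5058) + (-6)·(-1653) = 115
  c_7 = (20)·(-816) + (-52)·(-1280) + (48)·(-1870) + (11)·(-4113) + (-38)·(1828) + (22)·(5058) + (-26)·(-1653) = 27
Expand coordinatewise in base 5:
  c_1 = 590 = 0·5^0 + 3·5^1 + 3·5^2 + 4·5^3
  c_2 = 399 = 4·5^0 + 4·5^1 + 0·5^2 + 3·5^3
  c_3 = 354 = 4·5^0 + 0·5^1 + 4·5^2 + 2·5^3
  c_4 = 5 = 0·5^0 + 1·5^1
  c_5 = 231 = 1·5^0 + 1·5^1 + 4·5^2 + 1·5^3
  c_6 = 115 = 0·5^0 + 3·5^1 + 4·5^2
  c_7 = 27 = 2·5^0 + 0·5^1 + 1·5^2
Factor λ_0 = (0, 4, 4, 0, 1, 0, 2)
Factor λ_1 = (3, 4, 0, 1, 1, 3, 0)
Factor λ_2 = (3, 0, 4, 0, 4, 4, 1)
Factor λ_3 = (4, 3, 2, 0, 1, 0, 0)

((0, 4, 4, 0, 1, 0, 2), (3, 4, 0, 1, 1, 3, 0), (3, 0, 4, 0, 4, 4, 1), (4, 3, 2, 0, 1, 0, 0))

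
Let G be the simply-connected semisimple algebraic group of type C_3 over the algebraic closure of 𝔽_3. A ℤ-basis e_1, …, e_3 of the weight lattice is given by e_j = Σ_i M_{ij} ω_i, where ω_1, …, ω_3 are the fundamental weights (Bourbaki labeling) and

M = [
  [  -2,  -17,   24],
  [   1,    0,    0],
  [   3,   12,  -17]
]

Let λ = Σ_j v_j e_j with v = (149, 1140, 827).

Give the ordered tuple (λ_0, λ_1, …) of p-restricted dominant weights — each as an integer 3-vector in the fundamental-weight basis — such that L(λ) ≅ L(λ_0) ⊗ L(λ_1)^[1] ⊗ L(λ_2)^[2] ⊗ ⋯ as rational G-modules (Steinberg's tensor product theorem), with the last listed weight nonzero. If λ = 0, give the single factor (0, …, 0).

Compute c_i = Σ_j M_{ij} v_j with v = (149, 1140, 827):
  c_1 = -2*149 + -17*1140 + 24*827 = 170
  c_2 = 1*149 + 0*1140 + 0*827 = 149
  c_3 = 3*149 + 12*1140 + -17*827 = 68
Base-3 expansion of each c_i:
  c_1 = 170 = 2·3^0 + 2·3^1 + 0·3^2 + 0·3^3 + 2·3^4
  c_2 = 149 = 2·3^0 + 1·3^1 + 1·3^2 + 2·3^3 + 1·3^4
  c_3 = 68 = 2·3^0 + 1·3^1 + 1·3^2 + 2·3^3
p-restricted factor λ_0 = (2, 2, 2)
p-restricted factor λ_1 = (2, 1, 1)
p-restricted factor λ_2 = (0, 1, 1)
p-restricted factor λ_3 = (0, 2, 2)
p-restricted factor λ_4 = (2, 1, 0)

((2, 2, 2), (2, 1, 1), (0, 1, 1), (0, 2, 2), (2, 1, 0))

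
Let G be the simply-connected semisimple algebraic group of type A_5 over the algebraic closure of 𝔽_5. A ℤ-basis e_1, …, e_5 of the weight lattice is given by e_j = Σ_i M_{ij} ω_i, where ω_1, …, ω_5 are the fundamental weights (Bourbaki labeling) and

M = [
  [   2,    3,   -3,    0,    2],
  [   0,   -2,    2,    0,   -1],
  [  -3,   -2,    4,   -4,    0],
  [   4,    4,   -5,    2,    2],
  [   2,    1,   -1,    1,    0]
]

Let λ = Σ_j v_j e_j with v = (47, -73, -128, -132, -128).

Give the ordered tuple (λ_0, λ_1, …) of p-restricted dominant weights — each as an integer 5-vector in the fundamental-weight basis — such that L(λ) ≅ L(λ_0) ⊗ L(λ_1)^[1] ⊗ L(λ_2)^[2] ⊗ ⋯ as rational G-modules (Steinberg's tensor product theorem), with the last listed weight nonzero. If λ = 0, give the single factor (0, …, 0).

((3, 3, 1, 1, 2), (0, 3, 4, 3, 3))

Converting to the ω-basis (c_i = row i of M dotted with v = (47, -73, -128, -132, -128)):
  c_1 = (2)·(47) + (3)·(-73) + (-3)·(-128) + (0)·(-132) + (2)·(-128) = 3
  c_2 = (0)·(47) + (-2)·(-73) + (2)·(-128) + (0)·(-132) + (-1)·(-128) = 18
  c_3 = (-3)·(47) + (-2)·(-73) + (4)·(-128) + (-4)·(-132) + (0)·(-128) = 21
  c_4 = (4)·(47) + (4)·(-73) + (-5)·(-128) + (2)·(-132) + (2)·(-128) = 16
  c_5 = (2)·(47) + (1)·(-73) + (-1)·(-128) + (1)·(-132) + (0)·(-128) = 17
Base-5 expansion of each c_i:
  c_1 = 3 = 3·5^0
  c_2 = 18 = 3·5^0 + 3·5^1
  c_3 = 21 = 1·5^0 + 4·5^1
  c_4 = 16 = 1·5^0 + 3·5^1
  c_5 = 17 = 2·5^0 + 3·5^1
λ_0 = (3, 3, 1, 1, 2)
λ_1 = (0, 3, 4, 3, 3)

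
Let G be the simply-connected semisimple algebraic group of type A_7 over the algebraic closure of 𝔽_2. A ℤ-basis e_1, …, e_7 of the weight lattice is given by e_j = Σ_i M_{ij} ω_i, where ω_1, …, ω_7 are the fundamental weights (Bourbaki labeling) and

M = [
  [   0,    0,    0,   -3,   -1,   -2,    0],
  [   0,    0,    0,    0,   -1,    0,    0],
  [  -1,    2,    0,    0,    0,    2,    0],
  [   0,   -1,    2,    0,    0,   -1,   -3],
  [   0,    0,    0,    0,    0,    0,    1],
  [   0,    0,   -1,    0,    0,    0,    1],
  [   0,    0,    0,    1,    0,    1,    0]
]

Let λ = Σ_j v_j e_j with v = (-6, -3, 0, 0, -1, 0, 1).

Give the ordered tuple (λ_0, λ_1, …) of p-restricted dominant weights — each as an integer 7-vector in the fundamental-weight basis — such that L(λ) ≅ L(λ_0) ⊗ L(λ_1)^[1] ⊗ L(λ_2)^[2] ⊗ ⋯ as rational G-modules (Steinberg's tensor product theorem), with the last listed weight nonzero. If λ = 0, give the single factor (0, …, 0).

((1, 1, 0, 0, 1, 1, 0),)

Change of basis e → ω: c = M·v where v = (-6, -3, 0, 0, -1, 0, 1):
  c_1 = (0)·(-6) + (0)·(-3) + 0·0 + (-3)·(0) + (-1)·(-1) + (-2)·(0) + 0·1 = 1
  c_2 = (0)·(-6) + (0)·(-3) + 0·0 + 0·0 + (-1)·(-1) + 0·0 + 0·1 = 1
  c_3 = (-1)·(-6) + (2)·(-3) + 0·0 + 0·0 + (0)·(-1) + 2·0 + 0·1 = 0
  c_4 = (0)·(-6) + (-1)·(-3) + 2·0 + 0·0 + (0)·(-1) + (-1)·(0) + (-3)·(1) = 0
  c_5 = (0)·(-6) + (0)·(-3) + 0·0 + 0·0 + (0)·(-1) + 0·0 + 1·1 = 1
  c_6 = (0)·(-6) + (0)·(-3) + (-1)·(0) + 0·0 + (0)·(-1) + 0·0 + 1·1 = 1
  c_7 = (0)·(-6) + (0)·(-3) + 0·0 + 1·0 + (0)·(-1) + 1·0 + 0·1 = 0
p = 2; digits c_i = Σ_j d_{ij}·2^j, 0 ≤ d_{ij} < 2:
  c_1 = 1 = 1·2^0
  c_2 = 1 = 1·2^0
  c_3 = 0
  c_4 = 0
  c_5 = 1 = 1·2^0
  c_6 = 1 = 1·2^0
  c_7 = 0
λ_0 = (1, 1, 0, 0, 1, 1, 0)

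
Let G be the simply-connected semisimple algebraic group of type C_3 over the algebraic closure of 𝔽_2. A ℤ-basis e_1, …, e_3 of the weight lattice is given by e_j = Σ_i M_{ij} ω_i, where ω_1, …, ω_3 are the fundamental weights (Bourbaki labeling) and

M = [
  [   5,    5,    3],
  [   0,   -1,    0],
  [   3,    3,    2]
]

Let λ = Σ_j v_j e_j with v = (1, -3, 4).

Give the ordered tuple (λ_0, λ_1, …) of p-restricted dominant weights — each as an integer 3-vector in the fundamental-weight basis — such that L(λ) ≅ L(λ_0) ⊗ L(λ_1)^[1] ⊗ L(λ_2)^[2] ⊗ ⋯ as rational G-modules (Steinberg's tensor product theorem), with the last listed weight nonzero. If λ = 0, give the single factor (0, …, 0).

Change of basis e → ω: c = M·v where v = (1, -3, 4):
  c_1 = (5)·(1) + (5)·(-3) + (3)·(4) = 2
  c_2 = (0)·(1) + (-1)·(-3) + (0)·(4) = 3
  c_3 = (3)·(1) + (3)·(-3) + (2)·(4) = 2
Base-2 expansion of each c_i:
  c_1 = 2 = 0·2^0 + 1·2^1
  c_2 = 3 = 1·2^0 + 1·2^1
  c_3 = 2 = 0·2^0 + 1·2^1
Factor λ_0 = (0, 1, 0)
Factor λ_1 = (1, 1, 1)

((0, 1, 0), (1, 1, 1))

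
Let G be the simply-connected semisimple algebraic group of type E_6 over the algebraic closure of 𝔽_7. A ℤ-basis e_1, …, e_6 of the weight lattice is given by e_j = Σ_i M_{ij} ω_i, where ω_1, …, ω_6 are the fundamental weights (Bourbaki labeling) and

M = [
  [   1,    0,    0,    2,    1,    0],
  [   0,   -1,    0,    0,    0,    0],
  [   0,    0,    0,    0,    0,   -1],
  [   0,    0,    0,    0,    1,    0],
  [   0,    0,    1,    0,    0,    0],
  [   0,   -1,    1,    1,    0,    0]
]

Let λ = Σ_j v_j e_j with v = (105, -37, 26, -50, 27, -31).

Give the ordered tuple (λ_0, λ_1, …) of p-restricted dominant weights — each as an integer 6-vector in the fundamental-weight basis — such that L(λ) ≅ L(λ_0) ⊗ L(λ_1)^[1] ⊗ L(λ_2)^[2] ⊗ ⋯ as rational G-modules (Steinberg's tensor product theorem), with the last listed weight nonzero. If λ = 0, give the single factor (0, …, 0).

Change of basis e → ω: c = M·v where v = (105, -37, 26, -50, 27, -31):
  c_1 = (1)·(105) + (0)·(-37) + (0)·(26) + (2)·(-50) + (1)·(27) + (0)·(-31) = 32
  c_2 = (0)·(105) + (-1)·(-37) + (0)·(26) + (0)·(-50) + (0)·(27) + (0)·(-31) = 37
  c_3 = (0)·(105) + (0)·(-37) + (0)·(26) + (0)·(-50) + (0)·(27) + (-1)·(-31) = 31
  c_4 = (0)·(105) + (0)·(-37) + (0)·(26) + (0)·(-50) + (1)·(27) + (0)·(-31) = 27
  c_5 = (0)·(105) + (0)·(-37) + (1)·(26) + (0)·(-50) + (0)·(27) + (0)·(-31) = 26
  c_6 = (0)·(105) + (-1)·(-37) + (1)·(26) + (1)·(-50) + (0)·(27) + (0)·(-31) = 13
Base-7 expansion of each c_i:
  c_1 = 32 = 4·7^0 + 4·7^1
  c_2 = 37 = 2·7^0 + 5·7^1
  c_3 = 31 = 3·7^0 + 4·7^1
  c_4 = 27 = 6·7^0 + 3·7^1
  c_5 = 26 = 5·7^0 + 3·7^1
  c_6 = 13 = 6·7^0 + 1·7^1
p-restricted factor λ_0 = (4, 2, 3, 6, 5, 6)
p-restricted factor λ_1 = (4, 5, 4, 3, 3, 1)

((4, 2, 3, 6, 5, 6), (4, 5, 4, 3, 3, 1))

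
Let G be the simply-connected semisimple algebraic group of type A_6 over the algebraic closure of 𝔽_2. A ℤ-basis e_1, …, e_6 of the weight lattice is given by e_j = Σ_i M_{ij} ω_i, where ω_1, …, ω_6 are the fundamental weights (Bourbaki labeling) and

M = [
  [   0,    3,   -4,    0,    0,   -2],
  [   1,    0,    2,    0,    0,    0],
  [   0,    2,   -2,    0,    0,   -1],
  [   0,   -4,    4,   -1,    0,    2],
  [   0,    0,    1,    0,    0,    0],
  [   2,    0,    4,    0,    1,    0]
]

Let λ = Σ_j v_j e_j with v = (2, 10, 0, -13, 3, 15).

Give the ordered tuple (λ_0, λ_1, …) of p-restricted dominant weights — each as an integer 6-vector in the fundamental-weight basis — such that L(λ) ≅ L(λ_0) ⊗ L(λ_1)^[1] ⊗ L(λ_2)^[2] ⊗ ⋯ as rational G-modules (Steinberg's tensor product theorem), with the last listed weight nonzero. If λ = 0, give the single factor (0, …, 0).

ω-coordinates c = M·v, v = (2, 10, 0, -13, 3, 15):
  c_1 = 0·2 + 3·10 + (-4)·(0) + (0)·(-13) + 0·3 + (-2)·(15) = 0
  c_2 = 1·2 + 0·10 + 2·0 + (0)·(-13) + 0·3 + 0·15 = 2
  c_3 = 0·2 + 2·10 + (-2)·(0) + (0)·(-13) + 0·3 + (-1)·(15) = 5
  c_4 = 0·2 + (-4)·(10) + 4·0 + (-1)·(-13) + 0·3 + 2·15 = 3
  c_5 = 0·2 + 0·10 + 1·0 + (0)·(-13) + 0·3 + 0·15 = 0
  c_6 = 2·2 + 0·10 + 4·0 + (0)·(-13) + 1·3 + 0·15 = 7
Base-2 expansion of each c_i:
  c_1 = 0
  c_2 = 2 = 0·2^0 + 1·2^1
  c_3 = 5 = 1·2^0 + 0·2^1 + 1·2^2
  c_4 = 3 = 1·2^0 + 1·2^1
  c_5 = 0
  c_6 = 7 = 1·2^0 + 1·2^1 + 1·2^2
Factor λ_0 = (0, 0, 1, 1, 0, 1)
Factor λ_1 = (0, 1, 0, 1, 0, 1)
Factor λ_2 = (0, 0, 1, 0, 0, 1)

((0, 0, 1, 1, 0, 1), (0, 1, 0, 1, 0, 1), (0, 0, 1, 0, 0, 1))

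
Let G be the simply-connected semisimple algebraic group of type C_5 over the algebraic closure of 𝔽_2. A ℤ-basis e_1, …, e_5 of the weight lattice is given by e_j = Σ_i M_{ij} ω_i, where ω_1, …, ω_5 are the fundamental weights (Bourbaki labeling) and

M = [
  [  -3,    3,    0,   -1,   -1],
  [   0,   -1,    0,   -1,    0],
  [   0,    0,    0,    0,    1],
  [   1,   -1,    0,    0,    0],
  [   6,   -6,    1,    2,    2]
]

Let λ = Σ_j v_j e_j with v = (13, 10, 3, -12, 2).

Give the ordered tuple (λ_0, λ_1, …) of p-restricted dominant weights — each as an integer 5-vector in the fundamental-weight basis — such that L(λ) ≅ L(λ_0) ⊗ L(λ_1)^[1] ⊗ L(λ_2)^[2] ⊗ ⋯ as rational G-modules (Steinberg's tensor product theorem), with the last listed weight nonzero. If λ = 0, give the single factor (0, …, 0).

In the fundamental-weight basis, λ has coordinates c = M·v (v = (13, 10, 3, -12, 2)):
  c_1 = (-3)·(13) + 3·10 + 0·3 + (-1)·(-12) + (-1)·(2) = 1
  c_2 = 0·13 + (-1)·(10) + 0·3 + (-1)·(-12) + 0·2 = 2
  c_3 = 0·13 + 0·10 + 0·3 + (0)·(-12) + 1·2 = 2
  c_4 = 1·13 + (-1)·(10) + 0·3 + (0)·(-12) + 0·2 = 3
  c_5 = 6·13 + (-6)·(10) + 1·3 + (2)·(-12) + 2·2 = 1
p = 2; digits c_i = Σ_j d_{ij}·2^j, 0 ≤ d_{ij} < 2:
  c_1 = 1 = 1·2^0
  c_2 = 2 = 0·2^0 + 1·2^1
  c_3 = 2 = 0·2^0 + 1·2^1
  c_4 = 3 = 1·2^0 + 1·2^1
  c_5 = 1 = 1·2^0
Factor λ_0 = (1, 0, 0, 1, 1)
Factor λ_1 = (0, 1, 1, 1, 0)

((1, 0, 0, 1, 1), (0, 1, 1, 1, 0))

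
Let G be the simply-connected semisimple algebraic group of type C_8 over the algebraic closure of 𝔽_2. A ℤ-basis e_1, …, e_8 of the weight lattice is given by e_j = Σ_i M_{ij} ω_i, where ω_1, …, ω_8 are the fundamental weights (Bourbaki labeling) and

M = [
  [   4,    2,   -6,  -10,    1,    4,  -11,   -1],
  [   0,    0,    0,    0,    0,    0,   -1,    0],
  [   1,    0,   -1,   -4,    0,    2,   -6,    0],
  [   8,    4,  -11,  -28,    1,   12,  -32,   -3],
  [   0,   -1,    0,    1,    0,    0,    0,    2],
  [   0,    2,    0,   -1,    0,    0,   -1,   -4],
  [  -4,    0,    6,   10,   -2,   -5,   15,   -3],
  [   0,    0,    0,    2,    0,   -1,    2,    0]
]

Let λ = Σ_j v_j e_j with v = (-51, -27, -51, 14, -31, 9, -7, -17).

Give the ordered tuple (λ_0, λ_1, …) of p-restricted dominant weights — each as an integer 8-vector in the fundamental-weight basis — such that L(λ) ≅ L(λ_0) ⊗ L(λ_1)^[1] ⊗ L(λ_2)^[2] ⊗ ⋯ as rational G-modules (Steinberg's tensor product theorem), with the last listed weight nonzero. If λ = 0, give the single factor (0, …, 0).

ω-coordinates c = M·v, v = (-51, -27, -51, 14, -31, 9, -7, -17):
  c_1 = (4)·(-51) + (2)·(-27) + (-6)·(-51) + (-10)·(14) + (1)·(-31) + (4)·(9) + (-11)·(-7) + (-1)·(-17) = 7
  c_2 = (0)·(-51) + (0)·(-27) + (0)·(-51) + (0)·(14) + (0)·(-31) + (0)·(9) + (-1)·(-7) + (0)·(-17) = 7
  c_3 = (1)·(-51) + (0)·(-27) + (-1)·(-51) + (-4)·(14) + (0)·(-31) + (2)·(9) + (-6)·(-7) + (0)·(-17) = 4
  c_4 = (8)·(-51) + (4)·(-27) + (-11)·(-51) + (-28)·(14) + (1)·(-31) + (12)·(9) + (-32)·(-7) + (-3)·(-17) = 5
  c_5 = (0)·(-51) + (-1)·(-27) + (0)·(-51) + (1)·(14) + (0)·(-31) + (0)·(9) + (0)·(-7) + (2)·(-17) = 7
  c_6 = (0)·(-51) + (2)·(-27) + (0)·(-51) + (-1)·(14) + (0)·(-31) + (0)·(9) + (-1)·(-7) + (-4)·(-17) = 7
  c_7 = (-4)·(-51) + (0)·(-27) + (6)·(-51) + (10)·(14) + (-2)·(-31) + (-5)·(9) + (15)·(-7) + (-3)·(-17) = 1
  c_8 = (0)·(-51) + (0)·(-27) + (0)·(-51) + (2)·(14) + (0)·(-31) + (-1)·(9) + (2)·(-7) + (0)·(-17) = 5
Base-2 expansion of each c_i:
  c_1 = 7 = 1·2^0 + 1·2^1 + 1·2^2
  c_2 = 7 = 1·2^0 + 1·2^1 + 1·2^2
  c_3 = 4 = 0·2^0 + 0·2^1 + 1·2^2
  c_4 = 5 = 1·2^0 + 0·2^1 + 1·2^2
  c_5 = 7 = 1·2^0 + 1·2^1 + 1·2^2
  c_6 = 7 = 1·2^0 + 1·2^1 + 1·2^2
  c_7 = 1 = 1·2^0
  c_8 = 5 = 1·2^0 + 0·2^1 + 1·2^2
λ_0 = (1, 1, 0, 1, 1, 1, 1, 1)
λ_1 = (1, 1, 0, 0, 1, 1, 0, 0)
λ_2 = (1, 1, 1, 1, 1, 1, 0, 1)

((1, 1, 0, 1, 1, 1, 1, 1), (1, 1, 0, 0, 1, 1, 0, 0), (1, 1, 1, 1, 1, 1, 0, 1))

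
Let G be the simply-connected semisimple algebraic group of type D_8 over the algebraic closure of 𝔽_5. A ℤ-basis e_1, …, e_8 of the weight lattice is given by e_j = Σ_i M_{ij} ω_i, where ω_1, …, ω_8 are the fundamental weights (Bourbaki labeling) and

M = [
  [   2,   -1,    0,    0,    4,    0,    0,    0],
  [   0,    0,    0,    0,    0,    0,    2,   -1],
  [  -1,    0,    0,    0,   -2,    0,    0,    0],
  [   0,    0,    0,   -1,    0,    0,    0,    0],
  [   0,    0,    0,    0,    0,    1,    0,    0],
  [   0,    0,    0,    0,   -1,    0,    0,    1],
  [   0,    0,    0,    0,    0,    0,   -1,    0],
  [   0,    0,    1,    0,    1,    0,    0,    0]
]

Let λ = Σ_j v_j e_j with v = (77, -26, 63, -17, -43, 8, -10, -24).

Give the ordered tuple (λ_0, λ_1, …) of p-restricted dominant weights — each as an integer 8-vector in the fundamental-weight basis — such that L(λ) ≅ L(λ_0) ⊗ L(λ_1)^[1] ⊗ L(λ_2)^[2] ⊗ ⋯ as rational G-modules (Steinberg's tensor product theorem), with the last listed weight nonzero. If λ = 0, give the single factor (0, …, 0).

((3, 4, 4, 2, 3, 4, 0, 0), (1, 0, 1, 3, 1, 3, 2, 4))

Converting to the ω-basis (c_i = row i of M dotted with v = (77, -26, 63, -17, -43, 8, -10, -24)):
  c_1 = (2)·(77) + (-1)·(-26) + (0)·(63) + (0)·(-17) + (4)·(-43) + (0)·(8) + (0)·(-10) + (0)·(-24) = 8
  c_2 = (0)·(77) + (0)·(-26) + (0)·(63) + (0)·(-17) + (0)·(-43) + (0)·(8) + (2)·(-10) + (-1)·(-24) = 4
  c_3 = (-1)·(77) + (0)·(-26) + (0)·(63) + (0)·(-17) + (-2)·(-43) + (0)·(8) + (0)·(-10) + (0)·(-24) = 9
  c_4 = (0)·(77) + (0)·(-26) + (0)·(63) + (-1)·(-17) + (0)·(-43) + (0)·(8) + (0)·(-10) + (0)·(-24) = 17
  c_5 = (0)·(77) + (0)·(-26) + (0)·(63) + (0)·(-17) + (0)·(-43) + (1)·(8) + (0)·(-10) + (0)·(-24) = 8
  c_6 = (0)·(77) + (0)·(-26) + (0)·(63) + (0)·(-17) + (-1)·(-43) + (0)·(8) + (0)·(-10) + (1)·(-24) = 19
  c_7 = (0)·(77) + (0)·(-26) + (0)·(63) + (0)·(-17) + (0)·(-43) + (0)·(8) + (-1)·(-10) + (0)·(-24) = 10
  c_8 = (0)·(77) + (0)·(-26) + (1)·(63) + (0)·(-17) + (1)·(-43) + (0)·(8) + (0)·(-10) + (0)·(-24) = 20
Expand coordinatewise in base 5:
  c_1 = 8 = 3·5^0 + 1·5^1
  c_2 = 4 = 4·5^0
  c_3 = 9 = 4·5^0 + 1·5^1
  c_4 = 17 = 2·5^0 + 3·5^1
  c_5 = 8 = 3·5^0 + 1·5^1
  c_6 = 19 = 4·5^0 + 3·5^1
  c_7 = 10 = 0·5^0 + 2·5^1
  c_8 = 20 = 0·5^0 + 4·5^1
λ_0 = (3, 4, 4, 2, 3, 4, 0, 0)
λ_1 = (1, 0, 1, 3, 1, 3, 2, 4)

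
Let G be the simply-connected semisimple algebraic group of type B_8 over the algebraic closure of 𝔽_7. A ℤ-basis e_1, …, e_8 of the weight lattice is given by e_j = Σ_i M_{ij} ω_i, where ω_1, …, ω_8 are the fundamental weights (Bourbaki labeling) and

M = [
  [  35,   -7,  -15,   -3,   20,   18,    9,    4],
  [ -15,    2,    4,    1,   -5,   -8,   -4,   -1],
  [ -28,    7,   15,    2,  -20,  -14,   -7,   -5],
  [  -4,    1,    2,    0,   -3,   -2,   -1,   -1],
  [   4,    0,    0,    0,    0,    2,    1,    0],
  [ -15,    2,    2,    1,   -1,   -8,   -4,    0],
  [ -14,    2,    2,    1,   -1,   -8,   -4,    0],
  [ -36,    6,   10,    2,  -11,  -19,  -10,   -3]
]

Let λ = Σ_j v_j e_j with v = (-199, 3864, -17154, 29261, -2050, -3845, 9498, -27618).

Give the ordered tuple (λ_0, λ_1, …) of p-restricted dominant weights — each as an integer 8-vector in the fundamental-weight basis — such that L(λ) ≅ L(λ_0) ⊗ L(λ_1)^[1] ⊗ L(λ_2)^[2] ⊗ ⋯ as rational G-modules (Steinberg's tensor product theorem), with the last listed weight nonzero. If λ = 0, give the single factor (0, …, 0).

((6, 6, 0, 2, 4, 1, 5, 4), (2, 4, 3, 1, 4, 6, 5, 3), (6, 5, 5, 5, 6, 2, 5, 2), (0, 5, 0, 6, 2, 1, 0, 2))

Compute c_i = Σ_j M_{ij} v_j with v = (-199, 3864, -17154, 29261, -2050, -3845, 9498, -27618):
  c_1 = (35)·(-199) + (-7)·(3864) + (-15)·(-17154) + (-3)·(29261) + (20)·(-2050) + (18)·(-3845) + (9)·(9498) + (4)·(-27618) = 314
  c_2 = (-15)·(-199) + (2)·(3864) + (4)·(-17154) + (1)·(29261) + (-5)·(-2050) + (-8)·(-3845) + (-4)·(9498) + (-1)·(-27618) = 1994
  c_3 = (-28)·(-199) + (7)·(3864) + (15)·(-17154) + (2)·(29261) + (-20)·(-2050) + (-14)·(-3845) + (-7)·(9498) + (-5)·(-27618) = 266
  c_4 = (-4)·(-199) + (1)·(3864) + (2)·(-17154) + (0)·(29261) + (-3)·(-2050) + (-2)·(-3845) + (-1)·(9498) + (-1)·(-27618) = 2312
  c_5 = (4)·(-199) + (0)·(3864) + (0)·(-17154) + (0)·(29261) + (0)·(-2050) + (2)·(-3845) + (1)·(9498) + (0)·(-27618) = 1012
  c_6 = (-15)·(-199) + (2)·(3864) + (2)·(-17154) + (1)·(29261) + (-1)·(-2050) + (-8)·(-3845) + (-4)·(9498) + (0)·(-27618) = 484
  c_7 = (-14)·(-199) + (2)·(3864) + (2)·(-17154) + (1)·(29261) + (-1)·(-2050) + (-8)·(-3845) + (-4)·(9498) + (0)·(-27618) = 285
  c_8 = (-36)·(-199) + (6)·(3864) + (10)·(-17154) + (2)·(29261) + (-11)·(-2050) + (-19)·(-3845) + (-10)·(9498) + (-3)·(-27618) = 809
p = 7; digits c_i = Σ_j d_{ij}·7^j, 0 ≤ d_{ij} < 7:
  c_1 = 314 = 6·7^0 + 2·7^1 + 6·7^2
  c_2 = 1994 = 6·7^0 + 4·7^1 + 5·7^2 + 5·7^3
  c_3 = 266 = 0·7^0 + 3·7^1 + 5·7^2
  c_4 = 2312 = 2·7^0 + 1·7^1 + 5·7^2 + 6·7^3
  c_5 = 1012 = 4·7^0 + 4·7^1 + 6·7^2 + 2·7^3
  c_6 = 484 = 1·7^0 + 6·7^1 + 2·7^2 + 1·7^3
  c_7 = 285 = 5·7^0 + 5·7^1 + 5·7^2
  c_8 = 809 = 4·7^0 + 3·7^1 + 2·7^2 + 2·7^3
Factor λ_0 = (6, 6, 0, 2, 4, 1, 5, 4)
Factor λ_1 = (2, 4, 3, 1, 4, 6, 5, 3)
Factor λ_2 = (6, 5, 5, 5, 6, 2, 5, 2)
Factor λ_3 = (0, 5, 0, 6, 2, 1, 0, 2)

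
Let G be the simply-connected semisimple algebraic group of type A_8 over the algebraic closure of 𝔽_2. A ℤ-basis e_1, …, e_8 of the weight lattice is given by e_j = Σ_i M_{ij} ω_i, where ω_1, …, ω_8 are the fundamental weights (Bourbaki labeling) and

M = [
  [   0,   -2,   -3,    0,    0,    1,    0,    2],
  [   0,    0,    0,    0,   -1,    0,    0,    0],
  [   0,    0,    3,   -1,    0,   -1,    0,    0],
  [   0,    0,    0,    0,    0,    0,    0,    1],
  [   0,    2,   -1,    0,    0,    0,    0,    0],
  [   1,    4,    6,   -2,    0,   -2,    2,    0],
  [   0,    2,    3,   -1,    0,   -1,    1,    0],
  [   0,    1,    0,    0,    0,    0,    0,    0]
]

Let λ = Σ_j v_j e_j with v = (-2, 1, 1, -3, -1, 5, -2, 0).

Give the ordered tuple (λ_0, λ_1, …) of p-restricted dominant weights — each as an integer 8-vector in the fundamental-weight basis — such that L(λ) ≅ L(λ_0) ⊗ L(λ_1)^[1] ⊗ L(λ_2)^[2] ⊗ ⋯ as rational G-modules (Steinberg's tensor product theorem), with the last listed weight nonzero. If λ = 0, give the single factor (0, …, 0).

((0, 1, 1, 0, 1, 0, 1, 1),)

Change of basis e → ω: c = M·v where v = (-2, 1, 1, -3, -1, 5, -2, 0):
  c_1 = 0*-2 + -2*1 + -3*1 + 0*-3 + 0*-1 + 1*5 + 0*-2 + 2*0 = 0
  c_2 = 0*-2 + 0*1 + 0*1 + 0*-3 + -1*-1 + 0*5 + 0*-2 + 0*0 = 1
  c_3 = 0*-2 + 0*1 + 3*1 + -1*-3 + 0*-1 + -1*5 + 0*-2 + 0*0 = 1
  c_4 = 0*-2 + 0*1 + 0*1 + 0*-3 + 0*-1 + 0*5 + 0*-2 + 1*0 = 0
  c_5 = 0*-2 + 2*1 + -1*1 + 0*-3 + 0*-1 + 0*5 + 0*-2 + 0*0 = 1
  c_6 = 1*-2 + 4*1 + 6*1 + -2*-3 + 0*-1 + -2*5 + 2*-2 + 0*0 = 0
  c_7 = 0*-2 + 2*1 + 3*1 + -1*-3 + 0*-1 + -1*5 + 1*-2 + 0*0 = 1
  c_8 = 0*-2 + 1*1 + 0*1 + 0*-3 + 0*-1 + 0*5 + 0*-2 + 0*0 = 1
Base-2 expansion of each c_i:
  c_1 = 0
  c_2 = 1 = 1·2^0
  c_3 = 1 = 1·2^0
  c_4 = 0
  c_5 = 1 = 1·2^0
  c_6 = 0
  c_7 = 1 = 1·2^0
  c_8 = 1 = 1·2^0
λ_0 = (0, 1, 1, 0, 1, 0, 1, 1)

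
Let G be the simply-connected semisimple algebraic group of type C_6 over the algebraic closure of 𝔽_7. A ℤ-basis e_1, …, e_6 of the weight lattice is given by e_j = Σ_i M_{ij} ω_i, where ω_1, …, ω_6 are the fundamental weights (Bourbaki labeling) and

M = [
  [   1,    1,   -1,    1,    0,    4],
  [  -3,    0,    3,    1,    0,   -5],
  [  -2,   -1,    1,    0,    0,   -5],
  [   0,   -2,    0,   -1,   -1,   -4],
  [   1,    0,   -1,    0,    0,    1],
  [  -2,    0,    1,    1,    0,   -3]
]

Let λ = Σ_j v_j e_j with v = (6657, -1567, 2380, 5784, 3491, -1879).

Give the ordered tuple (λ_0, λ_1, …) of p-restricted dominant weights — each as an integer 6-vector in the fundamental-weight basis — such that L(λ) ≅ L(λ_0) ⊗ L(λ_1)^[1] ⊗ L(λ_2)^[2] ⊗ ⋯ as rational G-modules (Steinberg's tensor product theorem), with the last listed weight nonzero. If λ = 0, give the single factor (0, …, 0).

Compute c_i = Σ_j M_{ij} v_j with v = (6657, -1567, 2380, 5784, 3491, -1879):
  c_1 = 1·6657 + (1)·(-1567) + (-1)·(2380) + 1·5784 + 0·3491 + (4)·(-1879) = 978
  c_2 = (-3)·(6657) + (0)·(-1567) + 3·2380 + 1·5784 + 0·3491 + (-5)·(-1879) = 2348
  c_3 = (-2)·(6657) + (-1)·(-1567) + 1·2380 + 0·5784 + 0·3491 + (-5)·(-1879) = 28
  c_4 = 0·6657 + (-2)·(-1567) + 0·2380 + (-1)·(5784) + (-1)·(3491) + (-4)·(-1879) = 1375
  c_5 = 1·6657 + (0)·(-1567) + (-1)·(2380) + 0·5784 + 0·3491 + (1)·(-1879) = 2398
  c_6 = (-2)·(6657) + (0)·(-1567) + 1·2380 + 1·5784 + 0·3491 + (-3)·(-1879) = 487
Writing each c_i in base p = 7:
  c_1 = 978 = 5·7^0 + 6·7^1 + 5·7^2 + 2·7^3
  c_2 = 2348 = 3·7^0 + 6·7^1 + 5·7^2 + 6·7^3
  c_3 = 28 = 0·7^0 + 4·7^1
  c_4 = 1375 = 3·7^0 + 0·7^1 + 0·7^2 + 4·7^3
  c_5 = 2398 = 4·7^0 + 6·7^1 + 6·7^2 + 6·7^3
  c_6 = 487 = 4·7^0 + 6·7^1 + 2·7^2 + 1·7^3
p-restricted factor λ_0 = (5, 3, 0, 3, 4, 4)
p-restricted factor λ_1 = (6, 6, 4, 0, 6, 6)
p-restricted factor λ_2 = (5, 5, 0, 0, 6, 2)
p-restricted factor λ_3 = (2, 6, 0, 4, 6, 1)

((5, 3, 0, 3, 4, 4), (6, 6, 4, 0, 6, 6), (5, 5, 0, 0, 6, 2), (2, 6, 0, 4, 6, 1))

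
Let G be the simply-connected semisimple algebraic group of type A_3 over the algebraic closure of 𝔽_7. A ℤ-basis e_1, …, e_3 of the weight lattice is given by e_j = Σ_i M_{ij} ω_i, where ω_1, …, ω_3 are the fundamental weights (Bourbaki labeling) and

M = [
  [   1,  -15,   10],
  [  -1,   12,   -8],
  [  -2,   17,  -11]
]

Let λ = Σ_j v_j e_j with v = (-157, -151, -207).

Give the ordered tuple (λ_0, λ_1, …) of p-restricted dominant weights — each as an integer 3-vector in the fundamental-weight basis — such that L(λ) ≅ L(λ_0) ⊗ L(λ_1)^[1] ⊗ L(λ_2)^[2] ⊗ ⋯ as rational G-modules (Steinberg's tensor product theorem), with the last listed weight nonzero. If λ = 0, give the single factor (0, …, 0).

ω-coordinates c = M·v, v = (-157, -151, -207):
  c_1 = (1)·(-157) + (-15)·(-151) + (10)·(-207) = 38
  c_2 = (-1)·(-157) + (12)·(-151) + (-8)·(-207) = 1
  c_3 = (-2)·(-157) + (17)·(-151) + (-11)·(-207) = 24
p = 7; digits c_i = Σ_j d_{ij}·7^j, 0 ≤ d_{ij} < 7:
  c_1 = 38 = 3·7^0 + 5·7^1
  c_2 = 1 = 1·7^0
  c_3 = 24 = 3·7^0 + 3·7^1
λ_0 = (3, 1, 3)
λ_1 = (5, 0, 3)

((3, 1, 3), (5, 0, 3))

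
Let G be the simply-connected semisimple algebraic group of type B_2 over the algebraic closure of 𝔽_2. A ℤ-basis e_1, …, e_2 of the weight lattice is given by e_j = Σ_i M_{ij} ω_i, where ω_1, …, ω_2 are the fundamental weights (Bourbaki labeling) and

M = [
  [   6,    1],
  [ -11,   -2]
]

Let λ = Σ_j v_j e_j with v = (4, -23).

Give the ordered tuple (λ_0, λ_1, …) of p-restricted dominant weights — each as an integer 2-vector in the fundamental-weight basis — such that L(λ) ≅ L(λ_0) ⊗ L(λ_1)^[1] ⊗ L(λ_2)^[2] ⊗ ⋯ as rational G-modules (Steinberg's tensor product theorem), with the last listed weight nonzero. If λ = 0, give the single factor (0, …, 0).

((1, 0), (0, 1))

Change of basis e → ω: c = M·v where v = (4, -23):
  c_1 = 6*4 + 1*-23 = 1
  c_2 = -11*4 + -2*-23 = 2
p = 2; digits c_i = Σ_j d_{ij}·2^j, 0 ≤ d_{ij} < 2:
  c_1 = 1 = 1·2^0
  c_2 = 2 = 0·2^0 + 1·2^1
Factor λ_0 = (1, 0)
Factor λ_1 = (0, 1)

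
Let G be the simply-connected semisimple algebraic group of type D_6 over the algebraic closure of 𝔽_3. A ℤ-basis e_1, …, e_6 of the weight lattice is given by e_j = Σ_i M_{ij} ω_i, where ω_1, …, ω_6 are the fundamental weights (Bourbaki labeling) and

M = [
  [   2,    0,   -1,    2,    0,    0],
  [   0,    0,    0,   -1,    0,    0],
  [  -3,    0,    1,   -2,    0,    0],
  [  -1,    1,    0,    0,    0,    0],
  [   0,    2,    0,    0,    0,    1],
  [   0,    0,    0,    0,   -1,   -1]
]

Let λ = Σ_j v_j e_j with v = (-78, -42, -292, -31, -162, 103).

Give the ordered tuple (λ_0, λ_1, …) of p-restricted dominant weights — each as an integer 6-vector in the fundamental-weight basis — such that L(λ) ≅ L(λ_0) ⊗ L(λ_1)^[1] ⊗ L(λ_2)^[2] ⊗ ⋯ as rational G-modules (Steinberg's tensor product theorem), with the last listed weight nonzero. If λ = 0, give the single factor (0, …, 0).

Converting to the ω-basis (c_i = row i of M dotted with v = (-78, -42, -292, -31, -162, 103)):
  c_1 = (2)·(-78) + (0)·(-42) + (-1)·(-292) + (2)·(-31) + (0)·(-162) + (0)·(103) = 74
  c_2 = (0)·(-78) + (0)·(-42) + (0)·(-292) + (-1)·(-31) + (0)·(-162) + (0)·(103) = 31
  c_3 = (-3)·(-78) + (0)·(-42) + (1)·(-292) + (-2)·(-31) + (0)·(-162) + (0)·(103) = 4
  c_4 = (-1)·(-78) + (1)·(-42) + (0)·(-292) + (0)·(-31) + (0)·(-162) + (0)·(103) = 36
  c_5 = (0)·(-78) + (2)·(-42) + (0)·(-292) + (0)·(-31) + (0)·(-162) + (1)·(103) = 19
  c_6 = (0)·(-78) + (0)·(-42) + (0)·(-292) + (0)·(-31) + (-1)·(-162) + (-1)·(103) = 59
Writing each c_i in base p = 3:
  c_1 = 74 = 2·3^0 + 0·3^1 + 2·3^2 + 2·3^3
  c_2 = 31 = 1·3^0 + 1·3^1 + 0·3^2 + 1·3^3
  c_3 = 4 = 1·3^0 + 1·3^1
  c_4 = 36 = 0·3^0 + 0·3^1 + 1·3^2 + 1·3^3
  c_5 = 19 = 1·3^0 + 0·3^1 + 2·3^2
  c_6 = 59 = 2·3^0 + 1·3^1 + 0·3^2 + 2·3^3
Factor λ_0 = (2, 1, 1, 0, 1, 2)
Factor λ_1 = (0, 1, 1, 0, 0, 1)
Factor λ_2 = (2, 0, 0, 1, 2, 0)
Factor λ_3 = (2, 1, 0, 1, 0, 2)

((2, 1, 1, 0, 1, 2), (0, 1, 1, 0, 0, 1), (2, 0, 0, 1, 2, 0), (2, 1, 0, 1, 0, 2))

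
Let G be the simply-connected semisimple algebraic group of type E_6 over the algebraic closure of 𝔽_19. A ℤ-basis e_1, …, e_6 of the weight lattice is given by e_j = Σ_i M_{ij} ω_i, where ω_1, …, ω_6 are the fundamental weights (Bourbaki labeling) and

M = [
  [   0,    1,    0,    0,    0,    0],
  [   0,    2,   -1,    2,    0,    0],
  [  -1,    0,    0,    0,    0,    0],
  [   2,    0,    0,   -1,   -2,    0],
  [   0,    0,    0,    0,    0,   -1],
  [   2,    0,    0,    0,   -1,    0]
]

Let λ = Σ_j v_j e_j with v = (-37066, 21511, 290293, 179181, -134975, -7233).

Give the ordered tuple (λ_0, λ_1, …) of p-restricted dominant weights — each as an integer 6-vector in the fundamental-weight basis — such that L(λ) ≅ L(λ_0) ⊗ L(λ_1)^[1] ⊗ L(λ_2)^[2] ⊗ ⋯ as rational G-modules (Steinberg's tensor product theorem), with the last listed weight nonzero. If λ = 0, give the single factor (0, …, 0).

In the fundamental-weight basis, λ has coordinates c = M·v (v = (-37066, 21511, 290293, 179181, -134975, -7233)):
  c_1 = 0*-37066 + 1*21511 + 0*290293 + 0*179181 + 0*-134975 + 0*-7233 = 21511
  c_2 = 0*-37066 + 2*21511 + -1*290293 + 2*179181 + 0*-134975 + 0*-7233 = 111091
  c_3 = -1*-37066 + 0*21511 + 0*290293 + 0*179181 + 0*-134975 + 0*-7233 = 37066
  c_4 = 2*-37066 + 0*21511 + 0*290293 + -1*179181 + -2*-134975 + 0*-7233 = 16637
  c_5 = 0*-37066 + 0*21511 + 0*290293 + 0*179181 + 0*-134975 + -1*-7233 = 7233
  c_6 = 2*-37066 + 0*21511 + 0*290293 + 0*179181 + -1*-134975 + 0*-7233 = 60843
Expand coordinatewise in base 19:
  c_1 = 21511 = 3·19^0 + 11·19^1 + 2·19^2 + 3·19^3
  c_2 = 111091 = 17·19^0 + 13·19^1 + 3·19^2 + 16·19^3
  c_3 = 37066 = 16·19^0 + 12·19^1 + 7·19^2 + 5·19^3
  c_4 = 16637 = 12·19^0 + 1·19^1 + 8·19^2 + 2·19^3
  c_5 = 7233 = 13·19^0 + 0·19^1 + 1·19^2 + 1·19^3
  c_6 = 60843 = 5·19^0 + 10·19^1 + 16·19^2 + 8·19^3
λ_0 = (3, 17, 16, 12, 13, 5)
λ_1 = (11, 13, 12, 1, 0, 10)
λ_2 = (2, 3, 7, 8, 1, 16)
λ_3 = (3, 16, 5, 2, 1, 8)

((3, 17, 16, 12, 13, 5), (11, 13, 12, 1, 0, 10), (2, 3, 7, 8, 1, 16), (3, 16, 5, 2, 1, 8))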